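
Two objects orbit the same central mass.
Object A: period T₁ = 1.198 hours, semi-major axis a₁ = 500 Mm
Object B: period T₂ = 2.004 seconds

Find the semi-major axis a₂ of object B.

Convert to SI: T₁ = 1.198 hours = 4312.8 s; a₁ = 500 Mm = 5e+08 m.
Kepler's third law: (T₁/T₂)² = (a₁/a₂)³ ⇒ a₂ = a₁ · (T₂/T₁)^(2/3).
T₂/T₁ = 2.004 / 4312.8 = 0.000464663.
a₂ = 5e+08 · (0.000464663)^(2/3) m ≈ 3e+06 m = 3 Mm.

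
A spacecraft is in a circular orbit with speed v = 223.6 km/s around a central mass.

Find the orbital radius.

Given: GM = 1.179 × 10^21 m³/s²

Convert to SI: v = 223.6 km/s = 223600 m/s.
For a circular orbit, v² = GM / r, so r = GM / v².
r = 1.179e+21 / (223600)² m ≈ 2.358e+10 m = 2.358 × 10^10 m.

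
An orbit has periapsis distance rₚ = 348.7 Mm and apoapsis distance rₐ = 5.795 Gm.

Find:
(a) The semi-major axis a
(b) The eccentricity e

Convert to SI: rₚ = 348.7 Mm = 3.487e+08 m; rₐ = 5.795 Gm = 5.795e+09 m.
(a) a = (rₚ + rₐ) / 2 = (3.487e+08 + 5.795e+09) / 2 ≈ 3.072e+09 m = 3.072 Gm.
(b) e = (rₐ − rₚ) / (rₐ + rₚ) = (5.795e+09 − 3.487e+08) / (5.795e+09 + 3.487e+08) ≈ 0.8865.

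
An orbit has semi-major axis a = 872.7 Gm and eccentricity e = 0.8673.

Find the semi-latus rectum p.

Convert to SI: a = 872.7 Gm = 8.727e+11 m.
p = a (1 − e²).
p = 8.727e+11 · (1 − (0.8673)²) = 8.727e+11 · 0.247791 ≈ 2.162e+11 m = 216.2 Gm.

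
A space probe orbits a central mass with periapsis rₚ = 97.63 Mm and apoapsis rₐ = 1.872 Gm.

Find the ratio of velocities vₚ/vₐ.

Convert to SI: rₚ = 97.63 Mm = 9.763e+07 m; rₐ = 1.872 Gm = 1.872e+09 m.
Conservation of angular momentum gives rₚvₚ = rₐvₐ, so vₚ/vₐ = rₐ/rₚ.
vₚ/vₐ = 1.872e+09 / 9.763e+07 ≈ 19.17.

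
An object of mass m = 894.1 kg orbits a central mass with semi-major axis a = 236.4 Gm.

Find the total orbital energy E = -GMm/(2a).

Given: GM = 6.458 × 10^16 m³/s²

Convert to SI: a = 236.4 Gm = 2.364e+11 m.
E = −GMm / (2a).
E = −6.458e+16 · 894.1 / (2 · 2.364e+11) J ≈ -1.221e+08 J = -122.1 MJ.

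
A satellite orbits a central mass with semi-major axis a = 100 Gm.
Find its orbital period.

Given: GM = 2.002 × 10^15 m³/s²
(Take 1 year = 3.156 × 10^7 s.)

Convert to SI: a = 100 Gm = 1e+11 m.
Kepler's third law: T = 2π √(a³ / GM).
Substituting a = 1e+11 m and GM = 2.002e+15 m³/s²:
T = 2π √((1e+11)³ / 2.002e+15) s
T ≈ 4.441e+09 s = 140.7 years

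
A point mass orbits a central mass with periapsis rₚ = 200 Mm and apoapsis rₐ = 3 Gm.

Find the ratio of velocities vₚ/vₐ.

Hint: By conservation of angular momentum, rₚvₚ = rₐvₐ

Convert to SI: rₚ = 200 Mm = 2e+08 m; rₐ = 3 Gm = 3e+09 m.
Conservation of angular momentum gives rₚvₚ = rₐvₐ, so vₚ/vₐ = rₐ/rₚ.
vₚ/vₐ = 3e+09 / 2e+08 ≈ 15.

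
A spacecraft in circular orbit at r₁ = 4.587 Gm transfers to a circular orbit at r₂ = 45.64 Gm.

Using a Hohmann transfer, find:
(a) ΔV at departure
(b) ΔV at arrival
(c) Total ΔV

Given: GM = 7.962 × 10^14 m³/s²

Convert to SI: r₁ = 4.587 Gm = 4.587e+09 m; r₂ = 45.64 Gm = 4.564e+10 m.
Transfer semi-major axis: a_t = (r₁ + r₂)/2 = (4.587e+09 + 4.564e+10)/2 = 2.51135e+10 m.
Circular speeds: v₁ = √(GM/r₁) = 416.626 m/s, v₂ = √(GM/r₂) = 132.08 m/s.
Transfer speeds (vis-viva v² = GM(2/r − 1/a_t)): v₁ᵗ = 561.65 m/s, v₂ᵗ = 56.4481 m/s.
(a) ΔV₁ = |v₁ᵗ − v₁| ≈ 145 m/s = 145 m/s.
(b) ΔV₂ = |v₂ − v₂ᵗ| ≈ 75.63 m/s = 75.63 m/s.
(c) ΔV_total = ΔV₁ + ΔV₂ ≈ 220.7 m/s = 220.7 m/s.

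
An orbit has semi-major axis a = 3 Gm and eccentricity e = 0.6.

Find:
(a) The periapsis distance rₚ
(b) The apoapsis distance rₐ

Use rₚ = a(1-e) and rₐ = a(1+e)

Convert to SI: a = 3 Gm = 3e+09 m.
(a) rₚ = a(1 − e) = 3e+09 · (1 − 0.6) = 3e+09 · 0.4 ≈ 1.2e+09 m = 1.2 Gm.
(b) rₐ = a(1 + e) = 3e+09 · (1 + 0.6) = 3e+09 · 1.6 ≈ 4.8e+09 m = 4.8 Gm.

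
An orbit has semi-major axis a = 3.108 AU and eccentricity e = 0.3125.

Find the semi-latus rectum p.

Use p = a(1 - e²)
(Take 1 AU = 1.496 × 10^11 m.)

Convert to SI: a = 3.108 AU = 4.64957e+11 m.
p = a (1 − e²).
p = 4.64957e+11 · (1 − (0.3125)²) = 4.64957e+11 · 0.902344 ≈ 4.196e+11 m = 2.804 AU.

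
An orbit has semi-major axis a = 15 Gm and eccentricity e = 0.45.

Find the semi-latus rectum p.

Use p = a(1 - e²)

Convert to SI: a = 15 Gm = 1.5e+10 m.
p = a (1 − e²).
p = 1.5e+10 · (1 − (0.45)²) = 1.5e+10 · 0.7975 ≈ 1.196e+10 m = 11.96 Gm.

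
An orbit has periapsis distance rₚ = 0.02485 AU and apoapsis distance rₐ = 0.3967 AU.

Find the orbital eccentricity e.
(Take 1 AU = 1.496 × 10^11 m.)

Convert to SI: rₚ = 0.02485 AU = 3.71756e+09 m; rₐ = 0.3967 AU = 5.93463e+10 m.
e = (rₐ − rₚ) / (rₐ + rₚ).
e = (5.93463e+10 − 3.71756e+09) / (5.93463e+10 + 3.71756e+09) = 5.56288e+10 / 6.30639e+10 ≈ 0.8821.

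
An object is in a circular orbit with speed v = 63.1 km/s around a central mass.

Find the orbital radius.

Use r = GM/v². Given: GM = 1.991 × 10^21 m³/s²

Convert to SI: v = 63.1 km/s = 63100 m/s.
For a circular orbit, v² = GM / r, so r = GM / v².
r = 1.991e+21 / (63100)² m ≈ 5e+11 m = 500 Gm.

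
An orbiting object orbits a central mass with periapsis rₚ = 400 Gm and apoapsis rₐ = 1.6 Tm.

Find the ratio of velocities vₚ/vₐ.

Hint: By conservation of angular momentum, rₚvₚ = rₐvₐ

Convert to SI: rₚ = 400 Gm = 4e+11 m; rₐ = 1.6 Tm = 1.6e+12 m.
Conservation of angular momentum gives rₚvₚ = rₐvₐ, so vₚ/vₐ = rₐ/rₚ.
vₚ/vₐ = 1.6e+12 / 4e+11 ≈ 4.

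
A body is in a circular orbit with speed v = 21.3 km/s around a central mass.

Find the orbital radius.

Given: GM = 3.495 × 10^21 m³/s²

Convert to SI: v = 21.3 km/s = 21300 m/s.
For a circular orbit, v² = GM / r, so r = GM / v².
r = 3.495e+21 / (21300)² m ≈ 7.703e+12 m = 7.703 Tm.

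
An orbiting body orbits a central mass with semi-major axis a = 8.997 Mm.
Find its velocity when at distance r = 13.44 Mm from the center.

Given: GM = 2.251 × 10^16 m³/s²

Convert to SI: a = 8.997 Mm = 8.997e+06 m; r = 13.44 Mm = 1.344e+07 m.
Vis-viva: v = √(GM · (2/r − 1/a)).
2/r − 1/a = 2/1.344e+07 − 1/8.997e+06 = 3.76614e-08 m⁻¹.
v = √(2.251e+16 · 3.76614e-08) m/s ≈ 2.912e+04 m/s = 29.12 km/s.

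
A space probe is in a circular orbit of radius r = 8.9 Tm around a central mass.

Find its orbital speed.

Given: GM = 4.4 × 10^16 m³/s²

Convert to SI: r = 8.9 Tm = 8.9e+12 m.
For a circular orbit, gravity supplies the centripetal force, so v = √(GM / r).
v = √(4.4e+16 / 8.9e+12) m/s ≈ 70.31 m/s = 70.31 m/s.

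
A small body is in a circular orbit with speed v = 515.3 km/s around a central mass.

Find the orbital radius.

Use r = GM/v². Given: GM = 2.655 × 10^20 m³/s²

Convert to SI: v = 515.3 km/s = 515300 m/s.
For a circular orbit, v² = GM / r, so r = GM / v².
r = 2.655e+20 / (515300)² m ≈ 9.999e+08 m = 999.9 Mm.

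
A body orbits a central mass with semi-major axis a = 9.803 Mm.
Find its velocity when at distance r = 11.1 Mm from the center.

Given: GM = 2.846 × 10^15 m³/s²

Convert to SI: a = 9.803 Mm = 9.803e+06 m; r = 11.1 Mm = 1.11e+07 m.
Vis-viva: v = √(GM · (2/r − 1/a)).
2/r − 1/a = 2/1.11e+07 − 1/9.803e+06 = 7.81706e-08 m⁻¹.
v = √(2.846e+15 · 7.81706e-08) m/s ≈ 1.492e+04 m/s = 14.92 km/s.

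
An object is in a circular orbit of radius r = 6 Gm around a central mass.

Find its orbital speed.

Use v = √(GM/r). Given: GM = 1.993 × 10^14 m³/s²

Convert to SI: r = 6 Gm = 6e+09 m.
For a circular orbit, gravity supplies the centripetal force, so v = √(GM / r).
v = √(1.993e+14 / 6e+09) m/s ≈ 182.3 m/s = 182.3 m/s.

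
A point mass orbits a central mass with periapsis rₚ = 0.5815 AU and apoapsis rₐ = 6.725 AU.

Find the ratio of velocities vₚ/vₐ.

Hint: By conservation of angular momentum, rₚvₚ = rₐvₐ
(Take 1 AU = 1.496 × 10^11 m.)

Convert to SI: rₚ = 0.5815 AU = 8.69924e+10 m; rₐ = 6.725 AU = 1.00606e+12 m.
Conservation of angular momentum gives rₚvₚ = rₐvₐ, so vₚ/vₐ = rₐ/rₚ.
vₚ/vₐ = 1.00606e+12 / 8.69924e+10 ≈ 11.56.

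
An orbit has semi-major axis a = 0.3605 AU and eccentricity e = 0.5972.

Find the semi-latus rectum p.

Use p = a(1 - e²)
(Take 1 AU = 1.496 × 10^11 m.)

Convert to SI: a = 0.3605 AU = 5.39308e+10 m.
p = a (1 − e²).
p = 5.39308e+10 · (1 − (0.5972)²) = 5.39308e+10 · 0.643352 ≈ 3.47e+10 m = 0.2319 AU.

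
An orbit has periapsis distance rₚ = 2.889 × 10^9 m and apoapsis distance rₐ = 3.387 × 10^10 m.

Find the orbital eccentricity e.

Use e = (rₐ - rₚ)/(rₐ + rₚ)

e = (rₐ − rₚ) / (rₐ + rₚ).
e = (3.387e+10 − 2.889e+09) / (3.387e+10 + 2.889e+09) = 3.0981e+10 / 3.6759e+10 ≈ 0.8428.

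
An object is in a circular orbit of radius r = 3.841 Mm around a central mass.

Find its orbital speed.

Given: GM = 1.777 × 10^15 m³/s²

Convert to SI: r = 3.841 Mm = 3.841e+06 m.
For a circular orbit, gravity supplies the centripetal force, so v = √(GM / r).
v = √(1.777e+15 / 3.841e+06) m/s ≈ 2.151e+04 m/s = 21.51 km/s.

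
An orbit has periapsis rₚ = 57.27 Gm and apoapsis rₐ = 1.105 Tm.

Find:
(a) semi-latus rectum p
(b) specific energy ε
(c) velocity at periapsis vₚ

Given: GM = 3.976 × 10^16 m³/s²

Convert to SI: rₚ = 57.27 Gm = 5.727e+10 m; rₐ = 1.105 Tm = 1.105e+12 m.
(a) From a = (rₚ + rₐ)/2 = 5.81135e+11 m and e = (rₐ − rₚ)/(rₐ + rₚ) = 0.901451, p = a(1 − e²) = 5.81135e+11 · (1 − (0.901451)²) ≈ 1.089e+11 m
(b) With a = (rₚ + rₐ)/2 = 5.81135e+11 m, ε = −GM/(2a) = −3.976e+16/(2 · 5.81135e+11) J/kg ≈ -3.421e+04 J/kg
(c) With a = (rₚ + rₐ)/2 = 5.81135e+11 m, vₚ = √(GM (2/rₚ − 1/a)) = √(3.976e+16 · (2/5.727e+10 − 1/5.81135e+11)) m/s ≈ 1149 m/s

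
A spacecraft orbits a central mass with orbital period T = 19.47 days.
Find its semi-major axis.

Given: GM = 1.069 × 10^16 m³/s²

Convert to SI: T = 19.47 days = 1.68221e+06 s.
Invert Kepler's third law: a = (GM · T² / (4π²))^(1/3).
Substituting T = 1.68221e+06 s and GM = 1.069e+16 m³/s²:
a = (1.069e+16 · (1.68221e+06)² / (4π²))^(1/3) m
a ≈ 9.151e+08 m = 9.151 × 10^8 m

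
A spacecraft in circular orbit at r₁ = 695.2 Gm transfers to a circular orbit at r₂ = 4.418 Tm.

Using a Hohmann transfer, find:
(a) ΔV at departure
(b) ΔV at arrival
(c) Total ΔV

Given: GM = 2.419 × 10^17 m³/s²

Convert to SI: r₁ = 695.2 Gm = 6.952e+11 m; r₂ = 4.418 Tm = 4.418e+12 m.
Transfer semi-major axis: a_t = (r₁ + r₂)/2 = (6.952e+11 + 4.418e+12)/2 = 2.5566e+12 m.
Circular speeds: v₁ = √(GM/r₁) = 589.879 m/s, v₂ = √(GM/r₂) = 233.994 m/s.
Transfer speeds (vis-viva v² = GM(2/r − 1/a_t)): v₁ᵗ = 775.433 m/s, v₂ᵗ = 122.019 m/s.
(a) ΔV₁ = |v₁ᵗ − v₁| ≈ 185.6 m/s = 185.6 m/s.
(b) ΔV₂ = |v₂ − v₂ᵗ| ≈ 112 m/s = 112 m/s.
(c) ΔV_total = ΔV₁ + ΔV₂ ≈ 297.5 m/s = 297.5 m/s.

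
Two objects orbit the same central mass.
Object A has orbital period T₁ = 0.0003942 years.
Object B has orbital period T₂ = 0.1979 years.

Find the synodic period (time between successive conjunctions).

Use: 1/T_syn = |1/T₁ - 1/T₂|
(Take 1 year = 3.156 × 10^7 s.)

Convert to SI: T₁ = 0.0003942 years = 12441 s; T₂ = 0.1979 years = 6.24572e+06 s.
T_syn = |T₁ · T₂ / (T₁ − T₂)|.
T_syn = |12441 · 6.24572e+06 / (12441 − 6.24572e+06)| s ≈ 1.247e+04 s = 0.000395 years.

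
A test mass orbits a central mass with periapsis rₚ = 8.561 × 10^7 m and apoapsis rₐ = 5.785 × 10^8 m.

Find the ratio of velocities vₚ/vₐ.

Conservation of angular momentum gives rₚvₚ = rₐvₐ, so vₚ/vₐ = rₐ/rₚ.
vₚ/vₐ = 5.785e+08 / 8.561e+07 ≈ 6.757.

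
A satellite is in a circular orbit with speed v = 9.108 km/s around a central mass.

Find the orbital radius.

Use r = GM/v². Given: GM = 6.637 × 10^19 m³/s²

Convert to SI: v = 9.108 km/s = 9108 m/s.
For a circular orbit, v² = GM / r, so r = GM / v².
r = 6.637e+19 / (9108)² m ≈ 8.001e+11 m = 800.1 Gm.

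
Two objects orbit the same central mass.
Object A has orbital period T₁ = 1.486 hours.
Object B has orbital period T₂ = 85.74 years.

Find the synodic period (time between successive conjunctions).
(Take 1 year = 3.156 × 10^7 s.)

Convert to SI: T₁ = 1.486 hours = 5349.6 s; T₂ = 85.74 years = 2.70595e+09 s.
T_syn = |T₁ · T₂ / (T₁ − T₂)|.
T_syn = |5349.6 · 2.70595e+09 / (5349.6 − 2.70595e+09)| s ≈ 5350 s = 1.486 hours.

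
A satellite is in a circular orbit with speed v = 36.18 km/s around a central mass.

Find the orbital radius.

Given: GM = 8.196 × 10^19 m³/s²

Convert to SI: v = 36.18 km/s = 36180 m/s.
For a circular orbit, v² = GM / r, so r = GM / v².
r = 8.196e+19 / (36180)² m ≈ 6.261e+10 m = 62.61 Gm.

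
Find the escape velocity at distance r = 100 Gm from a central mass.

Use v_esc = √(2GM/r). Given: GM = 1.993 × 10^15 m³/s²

Convert to SI: r = 100 Gm = 1e+11 m.
Escape velocity comes from setting total energy to zero: ½v² − GM/r = 0 ⇒ v_esc = √(2GM / r).
v_esc = √(2 · 1.993e+15 / 1e+11) m/s ≈ 199.6 m/s = 199.6 m/s.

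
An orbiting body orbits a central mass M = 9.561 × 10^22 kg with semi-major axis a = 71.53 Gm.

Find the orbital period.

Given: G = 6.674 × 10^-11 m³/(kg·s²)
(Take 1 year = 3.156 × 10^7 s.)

Convert to SI: a = 71.53 Gm = 7.153e+10 m.
GM = G · M = 6.674e-11 · 9.561e+22 = 6.38101e+12 m³/s².
Kepler's third law: T = 2π √(a³ / GM).
Substituting a = 7.153e+10 m and GM = 6.38101e+12 m³/s²:
T = 2π √((7.153e+10)³ / 6.38101e+12) s
T ≈ 4.758e+10 s = 1508 years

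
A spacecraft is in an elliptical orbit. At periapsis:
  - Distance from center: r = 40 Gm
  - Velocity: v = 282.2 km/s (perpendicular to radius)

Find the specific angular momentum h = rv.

Convert to SI: r = 40 Gm = 4e+10 m; v = 282.2 km/s = 282200 m/s.
With v perpendicular to r, h = r · v.
h = 4e+10 · 282200 m²/s ≈ 1.129e+16 m²/s.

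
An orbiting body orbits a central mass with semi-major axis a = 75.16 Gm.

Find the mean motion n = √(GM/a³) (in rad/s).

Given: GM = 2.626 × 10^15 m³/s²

Convert to SI: a = 75.16 Gm = 7.516e+10 m.
n = √(GM / a³).
n = √(2.626e+15 / (7.516e+10)³) rad/s ≈ 2.487e-09 rad/s.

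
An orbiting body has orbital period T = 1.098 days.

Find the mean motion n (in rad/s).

Convert to SI: T = 1.098 days = 94867.2 s.
n = 2π / T.
n = 2π / 94867.2 s ≈ 6.623e-05 rad/s.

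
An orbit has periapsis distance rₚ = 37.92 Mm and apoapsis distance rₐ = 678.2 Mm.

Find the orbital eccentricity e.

Convert to SI: rₚ = 37.92 Mm = 3.792e+07 m; rₐ = 678.2 Mm = 6.782e+08 m.
e = (rₐ − rₚ) / (rₐ + rₚ).
e = (6.782e+08 − 3.792e+07) / (6.782e+08 + 3.792e+07) = 6.4028e+08 / 7.1612e+08 ≈ 0.8941.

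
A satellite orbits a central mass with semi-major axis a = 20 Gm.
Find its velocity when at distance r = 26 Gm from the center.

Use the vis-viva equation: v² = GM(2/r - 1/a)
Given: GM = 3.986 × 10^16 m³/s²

Convert to SI: a = 20 Gm = 2e+10 m; r = 26 Gm = 2.6e+10 m.
Vis-viva: v = √(GM · (2/r − 1/a)).
2/r − 1/a = 2/2.6e+10 − 1/2e+10 = 2.69231e-11 m⁻¹.
v = √(3.986e+16 · 2.69231e-11) m/s ≈ 1036 m/s = 1.036 km/s.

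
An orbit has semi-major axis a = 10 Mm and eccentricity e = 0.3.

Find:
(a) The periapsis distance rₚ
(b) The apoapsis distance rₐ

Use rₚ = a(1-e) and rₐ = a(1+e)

Convert to SI: a = 10 Mm = 1e+07 m.
(a) rₚ = a(1 − e) = 1e+07 · (1 − 0.3) = 1e+07 · 0.7 ≈ 7e+06 m = 7 Mm.
(b) rₐ = a(1 + e) = 1e+07 · (1 + 0.3) = 1e+07 · 1.3 ≈ 1.3e+07 m = 13 Mm.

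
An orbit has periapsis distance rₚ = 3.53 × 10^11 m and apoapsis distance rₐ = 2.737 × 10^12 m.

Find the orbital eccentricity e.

e = (rₐ − rₚ) / (rₐ + rₚ).
e = (2.737e+12 − 3.53e+11) / (2.737e+12 + 3.53e+11) = 2.384e+12 / 3.09e+12 ≈ 0.7715.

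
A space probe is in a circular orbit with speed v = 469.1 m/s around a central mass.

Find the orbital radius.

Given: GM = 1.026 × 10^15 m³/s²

For a circular orbit, v² = GM / r, so r = GM / v².
r = 1.026e+15 / (469.1)² m ≈ 4.662e+09 m = 4.662 Gm.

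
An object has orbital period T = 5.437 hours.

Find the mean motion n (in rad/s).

Convert to SI: T = 5.437 hours = 19573.2 s.
n = 2π / T.
n = 2π / 19573.2 s ≈ 0.000321 rad/s.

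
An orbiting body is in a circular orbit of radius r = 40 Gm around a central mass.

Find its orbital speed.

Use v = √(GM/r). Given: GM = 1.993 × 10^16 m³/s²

Convert to SI: r = 40 Gm = 4e+10 m.
For a circular orbit, gravity supplies the centripetal force, so v = √(GM / r).
v = √(1.993e+16 / 4e+10) m/s ≈ 705.9 m/s = 705.9 m/s.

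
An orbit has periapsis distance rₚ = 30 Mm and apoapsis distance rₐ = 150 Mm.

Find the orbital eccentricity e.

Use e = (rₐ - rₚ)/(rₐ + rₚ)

Convert to SI: rₚ = 30 Mm = 3e+07 m; rₐ = 150 Mm = 1.5e+08 m.
e = (rₐ − rₚ) / (rₐ + rₚ).
e = (1.5e+08 − 3e+07) / (1.5e+08 + 3e+07) = 1.2e+08 / 1.8e+08 ≈ 0.6667.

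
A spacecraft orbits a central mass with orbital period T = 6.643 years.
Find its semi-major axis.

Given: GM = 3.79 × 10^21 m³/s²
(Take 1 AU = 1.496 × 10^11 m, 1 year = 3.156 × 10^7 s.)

Convert to SI: T = 6.643 years = 2.09653e+08 s.
Invert Kepler's third law: a = (GM · T² / (4π²))^(1/3).
Substituting T = 2.09653e+08 s and GM = 3.79e+21 m³/s²:
a = (3.79e+21 · (2.09653e+08)² / (4π²))^(1/3) m
a ≈ 1.616e+12 m = 10.8 AU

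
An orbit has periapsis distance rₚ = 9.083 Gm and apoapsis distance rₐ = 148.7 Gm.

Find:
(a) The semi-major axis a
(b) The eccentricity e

Convert to SI: rₚ = 9.083 Gm = 9.083e+09 m; rₐ = 148.7 Gm = 1.487e+11 m.
(a) a = (rₚ + rₐ) / 2 = (9.083e+09 + 1.487e+11) / 2 ≈ 7.889e+10 m = 78.89 Gm.
(b) e = (rₐ − rₚ) / (rₐ + rₚ) = (1.487e+11 − 9.083e+09) / (1.487e+11 + 9.083e+09) ≈ 0.8849.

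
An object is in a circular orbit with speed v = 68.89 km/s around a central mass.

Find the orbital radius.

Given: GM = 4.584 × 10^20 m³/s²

Convert to SI: v = 68.89 km/s = 68890 m/s.
For a circular orbit, v² = GM / r, so r = GM / v².
r = 4.584e+20 / (68890)² m ≈ 9.659e+10 m = 96.59 Gm.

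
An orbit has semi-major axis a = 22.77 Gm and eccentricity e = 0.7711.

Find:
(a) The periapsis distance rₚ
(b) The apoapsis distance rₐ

Convert to SI: a = 22.77 Gm = 2.277e+10 m.
(a) rₚ = a(1 − e) = 2.277e+10 · (1 − 0.7711) = 2.277e+10 · 0.2289 ≈ 5.212e+09 m = 5.212 Gm.
(b) rₐ = a(1 + e) = 2.277e+10 · (1 + 0.7711) = 2.277e+10 · 1.7711 ≈ 4.033e+10 m = 40.33 Gm.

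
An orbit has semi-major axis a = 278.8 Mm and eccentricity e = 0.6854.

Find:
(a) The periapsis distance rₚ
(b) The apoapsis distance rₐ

Convert to SI: a = 278.8 Mm = 2.788e+08 m.
(a) rₚ = a(1 − e) = 2.788e+08 · (1 − 0.6854) = 2.788e+08 · 0.3146 ≈ 8.771e+07 m = 87.71 Mm.
(b) rₐ = a(1 + e) = 2.788e+08 · (1 + 0.6854) = 2.788e+08 · 1.6854 ≈ 4.699e+08 m = 469.9 Mm.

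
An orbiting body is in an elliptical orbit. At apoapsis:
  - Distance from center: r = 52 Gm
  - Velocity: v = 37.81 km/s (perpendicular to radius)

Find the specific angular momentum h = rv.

Convert to SI: r = 52 Gm = 5.2e+10 m; v = 37.81 km/s = 37810 m/s.
With v perpendicular to r, h = r · v.
h = 5.2e+10 · 37810 m²/s ≈ 1.966e+15 m²/s.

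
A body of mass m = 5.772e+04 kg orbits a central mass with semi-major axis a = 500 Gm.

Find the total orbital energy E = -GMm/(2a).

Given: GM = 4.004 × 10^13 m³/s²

Convert to SI: a = 500 Gm = 5e+11 m.
E = −GMm / (2a).
E = −4.004e+13 · 5.772e+04 / (2 · 5e+11) J ≈ -2.311e+06 J = -2.311 MJ.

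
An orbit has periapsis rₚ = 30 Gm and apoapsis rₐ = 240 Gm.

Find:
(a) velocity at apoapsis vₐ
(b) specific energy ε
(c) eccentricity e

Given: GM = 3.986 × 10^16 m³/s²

Convert to SI: rₚ = 30 Gm = 3e+10 m; rₐ = 240 Gm = 2.4e+11 m.
(a) With a = (rₚ + rₐ)/2 = 1.35e+11 m, vₐ = √(GM (2/rₐ − 1/a)) = √(3.986e+16 · (2/2.4e+11 − 1/1.35e+11)) m/s ≈ 192.1 m/s
(b) With a = (rₚ + rₐ)/2 = 1.35e+11 m, ε = −GM/(2a) = −3.986e+16/(2 · 1.35e+11) J/kg ≈ -1.476e+05 J/kg
(c) e = (rₐ − rₚ)/(rₐ + rₚ) = (2.4e+11 − 3e+10)/(2.4e+11 + 3e+10) ≈ 0.7778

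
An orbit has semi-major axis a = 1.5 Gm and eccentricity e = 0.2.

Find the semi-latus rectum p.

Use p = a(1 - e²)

Convert to SI: a = 1.5 Gm = 1.5e+09 m.
p = a (1 − e²).
p = 1.5e+09 · (1 − (0.2)²) = 1.5e+09 · 0.96 ≈ 1.44e+09 m = 1.44 Gm.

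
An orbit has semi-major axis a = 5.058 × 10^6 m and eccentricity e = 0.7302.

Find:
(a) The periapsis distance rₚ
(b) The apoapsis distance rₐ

(a) rₚ = a(1 − e) = 5.058e+06 · (1 − 0.7302) = 5.058e+06 · 0.2698 ≈ 1.365e+06 m = 1.365 × 10^6 m.
(b) rₐ = a(1 + e) = 5.058e+06 · (1 + 0.7302) = 5.058e+06 · 1.7302 ≈ 8.751e+06 m = 8.751 × 10^6 m.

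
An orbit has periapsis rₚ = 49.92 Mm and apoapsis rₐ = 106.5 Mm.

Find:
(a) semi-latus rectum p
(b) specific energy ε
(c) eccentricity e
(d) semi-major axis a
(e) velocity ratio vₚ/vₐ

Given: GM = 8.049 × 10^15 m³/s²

Convert to SI: rₚ = 49.92 Mm = 4.992e+07 m; rₐ = 106.5 Mm = 1.065e+08 m.
(a) From a = (rₚ + rₐ)/2 = 7.821e+07 m and e = (rₐ − rₚ)/(rₐ + rₚ) = 0.361718, p = a(1 − e²) = 7.821e+07 · (1 − (0.361718)²) ≈ 6.798e+07 m
(b) With a = (rₚ + rₐ)/2 = 7.821e+07 m, ε = −GM/(2a) = −8.049e+15/(2 · 7.821e+07) J/kg ≈ -5.146e+07 J/kg
(c) e = (rₐ − rₚ)/(rₐ + rₚ) = (1.065e+08 − 4.992e+07)/(1.065e+08 + 4.992e+07) ≈ 0.3617
(d) a = (rₚ + rₐ)/2 = (4.992e+07 + 1.065e+08)/2 ≈ 7.821e+07 m
(e) Conservation of angular momentum (rₚvₚ = rₐvₐ) gives vₚ/vₐ = rₐ/rₚ = 1.065e+08/4.992e+07 ≈ 2.133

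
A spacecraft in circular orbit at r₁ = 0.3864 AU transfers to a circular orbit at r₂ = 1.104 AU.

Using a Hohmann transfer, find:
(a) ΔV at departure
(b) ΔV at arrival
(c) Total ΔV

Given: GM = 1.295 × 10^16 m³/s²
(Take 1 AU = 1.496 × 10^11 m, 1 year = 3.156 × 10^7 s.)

Convert to SI: r₁ = 0.3864 AU = 5.78054e+10 m; r₂ = 1.104 AU = 1.65158e+11 m.
Transfer semi-major axis: a_t = (r₁ + r₂)/2 = (5.78054e+10 + 1.65158e+11)/2 = 1.11482e+11 m.
Circular speeds: v₁ = √(GM/r₁) = 473.315 m/s, v₂ = √(GM/r₂) = 280.017 m/s.
Transfer speeds (vis-viva v² = GM(2/r − 1/a_t)): v₁ᵗ = 576.101 m/s, v₂ᵗ = 201.635 m/s.
(a) ΔV₁ = |v₁ᵗ − v₁| ≈ 102.8 m/s = 0.02168 AU/year.
(b) ΔV₂ = |v₂ − v₂ᵗ| ≈ 78.38 m/s = 0.01654 AU/year.
(c) ΔV_total = ΔV₁ + ΔV₂ ≈ 181.2 m/s = 0.03822 AU/year.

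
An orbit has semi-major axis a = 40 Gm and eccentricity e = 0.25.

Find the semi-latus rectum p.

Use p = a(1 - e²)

Convert to SI: a = 40 Gm = 4e+10 m.
p = a (1 − e²).
p = 4e+10 · (1 − (0.25)²) = 4e+10 · 0.9375 ≈ 3.75e+10 m = 37.5 Gm.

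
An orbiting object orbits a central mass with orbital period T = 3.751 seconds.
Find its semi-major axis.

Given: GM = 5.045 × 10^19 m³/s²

Invert Kepler's third law: a = (GM · T² / (4π²))^(1/3).
Substituting T = 3.751 s and GM = 5.045e+19 m³/s²:
a = (5.045e+19 · (3.751)² / (4π²))^(1/3) m
a ≈ 2.62e+06 m = 2.62 × 10^6 m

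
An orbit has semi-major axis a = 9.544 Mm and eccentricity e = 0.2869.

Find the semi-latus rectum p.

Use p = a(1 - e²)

Convert to SI: a = 9.544 Mm = 9.544e+06 m.
p = a (1 − e²).
p = 9.544e+06 · (1 − (0.2869)²) = 9.544e+06 · 0.917688 ≈ 8.758e+06 m = 8.758 Mm.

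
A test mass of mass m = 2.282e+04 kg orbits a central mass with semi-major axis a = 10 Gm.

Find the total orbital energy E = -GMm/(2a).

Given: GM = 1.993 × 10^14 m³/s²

Convert to SI: a = 10 Gm = 1e+10 m.
E = −GMm / (2a).
E = −1.993e+14 · 2.282e+04 / (2 · 1e+10) J ≈ -2.274e+08 J = -227.4 MJ.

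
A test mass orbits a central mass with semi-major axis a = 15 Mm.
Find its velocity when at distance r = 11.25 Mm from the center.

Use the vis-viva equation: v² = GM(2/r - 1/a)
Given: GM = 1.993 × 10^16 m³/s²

Convert to SI: a = 15 Mm = 1.5e+07 m; r = 11.25 Mm = 1.125e+07 m.
Vis-viva: v = √(GM · (2/r − 1/a)).
2/r − 1/a = 2/1.125e+07 − 1/1.5e+07 = 1.11111e-07 m⁻¹.
v = √(1.993e+16 · 1.11111e-07) m/s ≈ 4.706e+04 m/s = 47.06 km/s.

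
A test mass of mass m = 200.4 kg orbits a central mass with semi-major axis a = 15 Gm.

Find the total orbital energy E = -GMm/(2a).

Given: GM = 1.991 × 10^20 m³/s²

Convert to SI: a = 15 Gm = 1.5e+10 m.
E = −GMm / (2a).
E = −1.991e+20 · 200.4 / (2 · 1.5e+10) J ≈ -1.33e+12 J = -1.33 TJ.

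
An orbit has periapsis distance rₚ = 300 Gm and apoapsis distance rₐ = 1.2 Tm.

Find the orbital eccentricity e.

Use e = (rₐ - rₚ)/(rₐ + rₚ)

Convert to SI: rₚ = 300 Gm = 3e+11 m; rₐ = 1.2 Tm = 1.2e+12 m.
e = (rₐ − rₚ) / (rₐ + rₚ).
e = (1.2e+12 − 3e+11) / (1.2e+12 + 3e+11) = 9e+11 / 1.5e+12 ≈ 0.6.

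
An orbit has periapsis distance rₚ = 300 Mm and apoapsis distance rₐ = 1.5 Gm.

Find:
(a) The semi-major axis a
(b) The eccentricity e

Convert to SI: rₚ = 300 Mm = 3e+08 m; rₐ = 1.5 Gm = 1.5e+09 m.
(a) a = (rₚ + rₐ) / 2 = (3e+08 + 1.5e+09) / 2 ≈ 9e+08 m = 900 Mm.
(b) e = (rₐ − rₚ) / (rₐ + rₚ) = (1.5e+09 − 3e+08) / (1.5e+09 + 3e+08) ≈ 0.6667.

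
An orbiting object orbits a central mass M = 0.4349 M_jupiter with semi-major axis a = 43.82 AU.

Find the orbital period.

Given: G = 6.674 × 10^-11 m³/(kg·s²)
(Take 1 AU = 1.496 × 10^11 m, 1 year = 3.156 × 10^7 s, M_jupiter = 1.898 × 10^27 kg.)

Convert to SI: a = 43.82 AU = 6.55547e+12 m; M = 0.4349 M_jupiter = 8.2544e+26 kg.
GM = G · M = 6.674e-11 · 8.2544e+26 = 5.50899e+16 m³/s².
Kepler's third law: T = 2π √(a³ / GM).
Substituting a = 6.55547e+12 m and GM = 5.50899e+16 m³/s²:
T = 2π √((6.55547e+12)³ / 5.50899e+16) s
T ≈ 4.493e+11 s = 1.424e+04 years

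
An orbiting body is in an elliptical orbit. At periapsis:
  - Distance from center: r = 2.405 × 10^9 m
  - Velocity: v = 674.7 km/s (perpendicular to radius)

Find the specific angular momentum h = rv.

Convert to SI: v = 674.7 km/s = 674700 m/s.
With v perpendicular to r, h = r · v.
h = 2.405e+09 · 674700 m²/s ≈ 1.623e+15 m²/s.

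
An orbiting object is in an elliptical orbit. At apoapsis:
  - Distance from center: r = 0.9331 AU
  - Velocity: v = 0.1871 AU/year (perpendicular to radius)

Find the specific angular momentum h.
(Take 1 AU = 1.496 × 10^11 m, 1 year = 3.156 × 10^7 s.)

Convert to SI: r = 0.9331 AU = 1.39592e+11 m; v = 0.1871 AU/year = 886.887 m/s.
With v perpendicular to r, h = r · v.
h = 1.39592e+11 · 886.887 m²/s ≈ 1.238e+14 m²/s.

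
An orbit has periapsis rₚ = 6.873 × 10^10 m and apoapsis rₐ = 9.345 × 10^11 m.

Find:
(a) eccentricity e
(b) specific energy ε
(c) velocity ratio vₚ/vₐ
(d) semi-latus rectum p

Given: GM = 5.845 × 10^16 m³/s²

(a) e = (rₐ − rₚ)/(rₐ + rₚ) = (9.345e+11 − 6.873e+10)/(9.345e+11 + 6.873e+10) ≈ 0.863
(b) With a = (rₚ + rₐ)/2 = 5.01615e+11 m, ε = −GM/(2a) = −5.845e+16/(2 · 5.01615e+11) J/kg ≈ -5.826e+04 J/kg
(c) Conservation of angular momentum (rₚvₚ = rₐvₐ) gives vₚ/vₐ = rₐ/rₚ = 9.345e+11/6.873e+10 ≈ 13.6
(d) From a = (rₚ + rₐ)/2 = 5.01615e+11 m and e = (rₐ − rₚ)/(rₐ + rₚ) = 0.862983, p = a(1 − e²) = 5.01615e+11 · (1 − (0.862983)²) ≈ 1.28e+11 m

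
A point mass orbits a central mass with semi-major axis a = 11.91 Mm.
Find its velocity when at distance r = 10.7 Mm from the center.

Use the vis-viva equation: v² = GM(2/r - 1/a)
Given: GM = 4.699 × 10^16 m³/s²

Convert to SI: a = 11.91 Mm = 1.191e+07 m; r = 10.7 Mm = 1.07e+07 m.
Vis-viva: v = √(GM · (2/r − 1/a)).
2/r − 1/a = 2/1.07e+07 − 1/1.191e+07 = 1.02953e-07 m⁻¹.
v = √(4.699e+16 · 1.02953e-07) m/s ≈ 6.955e+04 m/s = 69.55 km/s.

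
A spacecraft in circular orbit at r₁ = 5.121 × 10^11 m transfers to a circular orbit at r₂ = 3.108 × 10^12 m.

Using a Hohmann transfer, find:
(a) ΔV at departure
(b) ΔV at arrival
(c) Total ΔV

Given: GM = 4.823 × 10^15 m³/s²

Transfer semi-major axis: a_t = (r₁ + r₂)/2 = (5.121e+11 + 3.108e+12)/2 = 1.81005e+12 m.
Circular speeds: v₁ = √(GM/r₁) = 97.0468 m/s, v₂ = √(GM/r₂) = 39.3929 m/s.
Transfer speeds (vis-viva v² = GM(2/r − 1/a_t)): v₁ᵗ = 127.168 m/s, v₂ᵗ = 20.9532 m/s.
(a) ΔV₁ = |v₁ᵗ − v₁| ≈ 30.12 m/s = 30.12 m/s.
(b) ΔV₂ = |v₂ − v₂ᵗ| ≈ 18.44 m/s = 18.44 m/s.
(c) ΔV_total = ΔV₁ + ΔV₂ ≈ 48.56 m/s = 48.56 m/s.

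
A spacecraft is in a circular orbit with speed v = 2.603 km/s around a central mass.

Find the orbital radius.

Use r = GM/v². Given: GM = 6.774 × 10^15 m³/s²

Convert to SI: v = 2.603 km/s = 2603 m/s.
For a circular orbit, v² = GM / r, so r = GM / v².
r = 6.774e+15 / (2603)² m ≈ 9.998e+08 m = 999.8 Mm.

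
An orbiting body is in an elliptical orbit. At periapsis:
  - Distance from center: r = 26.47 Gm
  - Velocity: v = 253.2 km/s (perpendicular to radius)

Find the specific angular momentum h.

Convert to SI: r = 26.47 Gm = 2.647e+10 m; v = 253.2 km/s = 253200 m/s.
With v perpendicular to r, h = r · v.
h = 2.647e+10 · 253200 m²/s ≈ 6.702e+15 m²/s.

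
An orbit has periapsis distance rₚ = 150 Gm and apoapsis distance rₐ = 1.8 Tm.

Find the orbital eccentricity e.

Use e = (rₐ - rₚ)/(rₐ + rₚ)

Convert to SI: rₚ = 150 Gm = 1.5e+11 m; rₐ = 1.8 Tm = 1.8e+12 m.
e = (rₐ − rₚ) / (rₐ + rₚ).
e = (1.8e+12 − 1.5e+11) / (1.8e+12 + 1.5e+11) = 1.65e+12 / 1.95e+12 ≈ 0.8462.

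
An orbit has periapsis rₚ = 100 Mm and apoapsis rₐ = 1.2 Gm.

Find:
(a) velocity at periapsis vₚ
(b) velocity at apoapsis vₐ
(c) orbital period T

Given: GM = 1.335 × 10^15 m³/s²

Convert to SI: rₚ = 100 Mm = 1e+08 m; rₐ = 1.2 Gm = 1.2e+09 m.
(a) With a = (rₚ + rₐ)/2 = 6.5e+08 m, vₚ = √(GM (2/rₚ − 1/a)) = √(1.335e+15 · (2/1e+08 − 1/6.5e+08)) m/s ≈ 4964 m/s
(b) With a = (rₚ + rₐ)/2 = 6.5e+08 m, vₐ = √(GM (2/rₐ − 1/a)) = √(1.335e+15 · (2/1.2e+09 − 1/6.5e+08)) m/s ≈ 413.7 m/s
(c) With a = (rₚ + rₐ)/2 = 6.5e+08 m, T = 2π √(a³/GM) = 2π √((6.5e+08)³/1.335e+15) s ≈ 2.85e+06 s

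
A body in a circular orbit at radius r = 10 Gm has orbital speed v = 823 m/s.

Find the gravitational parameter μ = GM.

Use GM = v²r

Convert to SI: r = 10 Gm = 1e+10 m.
For a circular orbit v² = GM/r, so GM = v² · r.
GM = (823)² · 1e+10 m³/s² ≈ 6.773e+15 m³/s² = 6.773 × 10^15 m³/s².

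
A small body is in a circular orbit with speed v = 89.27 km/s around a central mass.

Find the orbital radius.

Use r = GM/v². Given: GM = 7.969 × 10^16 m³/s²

Convert to SI: v = 89.27 km/s = 89270 m/s.
For a circular orbit, v² = GM / r, so r = GM / v².
r = 7.969e+16 / (89270)² m ≈ 1e+07 m = 10 Mm.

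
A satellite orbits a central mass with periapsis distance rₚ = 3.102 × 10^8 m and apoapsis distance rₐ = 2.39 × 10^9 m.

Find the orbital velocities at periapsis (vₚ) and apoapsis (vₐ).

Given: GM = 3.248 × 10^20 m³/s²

Use the vis-viva equation v² = GM(2/r − 1/a) with a = (rₚ + rₐ)/2 = (3.102e+08 + 2.39e+09)/2 = 1.3501e+09 m.
vₚ = √(GM · (2/rₚ − 1/a)) = √(3.248e+20 · (2/3.102e+08 − 1/1.3501e+09)) m/s ≈ 1.361e+06 m/s = 1361 km/s.
vₐ = √(GM · (2/rₐ − 1/a)) = √(3.248e+20 · (2/2.39e+09 − 1/1.3501e+09)) m/s ≈ 1.767e+05 m/s = 176.7 km/s.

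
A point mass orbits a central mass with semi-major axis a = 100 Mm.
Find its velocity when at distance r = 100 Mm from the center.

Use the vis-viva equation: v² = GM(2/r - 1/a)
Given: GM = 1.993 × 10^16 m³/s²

Convert to SI: a = 100 Mm = 1e+08 m; r = 100 Mm = 1e+08 m.
Vis-viva: v = √(GM · (2/r − 1/a)).
2/r − 1/a = 2/1e+08 − 1/1e+08 = 1e-08 m⁻¹.
v = √(1.993e+16 · 1e-08) m/s ≈ 1.412e+04 m/s = 14.12 km/s.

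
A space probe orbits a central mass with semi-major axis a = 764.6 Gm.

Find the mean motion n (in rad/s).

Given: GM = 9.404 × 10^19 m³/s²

Convert to SI: a = 764.6 Gm = 7.646e+11 m.
n = √(GM / a³).
n = √(9.404e+19 / (7.646e+11)³) rad/s ≈ 1.45e-08 rad/s.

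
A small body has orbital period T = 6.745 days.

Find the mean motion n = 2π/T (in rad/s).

Convert to SI: T = 6.745 days = 582768 s.
n = 2π / T.
n = 2π / 582768 s ≈ 1.078e-05 rad/s.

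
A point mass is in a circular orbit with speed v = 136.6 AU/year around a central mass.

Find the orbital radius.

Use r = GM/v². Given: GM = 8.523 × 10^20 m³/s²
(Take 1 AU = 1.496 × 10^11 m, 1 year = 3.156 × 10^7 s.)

Convert to SI: v = 136.6 AU/year = 647508 m/s.
For a circular orbit, v² = GM / r, so r = GM / v².
r = 8.523e+20 / (647508)² m ≈ 2.033e+09 m = 0.01359 AU.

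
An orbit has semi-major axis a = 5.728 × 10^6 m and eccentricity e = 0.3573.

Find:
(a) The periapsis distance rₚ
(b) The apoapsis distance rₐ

(a) rₚ = a(1 − e) = 5.728e+06 · (1 − 0.3573) = 5.728e+06 · 0.6427 ≈ 3.681e+06 m = 3.681 × 10^6 m.
(b) rₐ = a(1 + e) = 5.728e+06 · (1 + 0.3573) = 5.728e+06 · 1.3573 ≈ 7.775e+06 m = 7.775 × 10^6 m.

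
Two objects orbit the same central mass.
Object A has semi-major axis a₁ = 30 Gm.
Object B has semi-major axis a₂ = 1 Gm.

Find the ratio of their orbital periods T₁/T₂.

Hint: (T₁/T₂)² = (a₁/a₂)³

Convert to SI: a₁ = 30 Gm = 3e+10 m; a₂ = 1 Gm = 1e+09 m.
From Kepler's third law, (T₁/T₂)² = (a₁/a₂)³, so T₁/T₂ = (a₁/a₂)^(3/2).
a₁/a₂ = 3e+10 / 1e+09 = 30.
T₁/T₂ = (30)^(3/2) ≈ 164.3.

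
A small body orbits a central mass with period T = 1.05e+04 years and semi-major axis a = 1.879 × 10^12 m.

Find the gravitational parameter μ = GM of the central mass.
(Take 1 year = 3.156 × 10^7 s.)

Convert to SI: T = 1.05e+04 years = 3.3138e+11 s.
GM = 4π² · a³ / T².
GM = 4π² · (1.879e+12)³ / (3.3138e+11)² m³/s² ≈ 2.385e+15 m³/s² = 2.385 × 10^15 m³/s².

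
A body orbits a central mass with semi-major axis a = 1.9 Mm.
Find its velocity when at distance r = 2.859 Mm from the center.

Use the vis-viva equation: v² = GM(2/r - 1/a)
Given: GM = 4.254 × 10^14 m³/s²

Convert to SI: a = 1.9 Mm = 1.9e+06 m; r = 2.859 Mm = 2.859e+06 m.
Vis-viva: v = √(GM · (2/r − 1/a)).
2/r − 1/a = 2/2.859e+06 − 1/1.9e+06 = 1.7323e-07 m⁻¹.
v = √(4.254e+14 · 1.7323e-07) m/s ≈ 8584 m/s = 8.584 km/s.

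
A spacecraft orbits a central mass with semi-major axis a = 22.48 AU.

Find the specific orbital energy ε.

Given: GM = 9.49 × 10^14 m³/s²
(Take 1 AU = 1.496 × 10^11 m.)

Convert to SI: a = 22.48 AU = 3.36301e+12 m.
ε = −GM / (2a).
ε = −9.49e+14 / (2 · 3.36301e+12) J/kg ≈ -141.1 J/kg = -141.1 J/kg.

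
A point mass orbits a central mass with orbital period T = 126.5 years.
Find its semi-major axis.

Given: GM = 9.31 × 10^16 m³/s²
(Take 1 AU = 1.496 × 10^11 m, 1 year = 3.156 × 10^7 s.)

Convert to SI: T = 126.5 years = 3.99234e+09 s.
Invert Kepler's third law: a = (GM · T² / (4π²))^(1/3).
Substituting T = 3.99234e+09 s and GM = 9.31e+16 m³/s²:
a = (9.31e+16 · (3.99234e+09)² / (4π²))^(1/3) m
a ≈ 3.35e+11 m = 2.239 AU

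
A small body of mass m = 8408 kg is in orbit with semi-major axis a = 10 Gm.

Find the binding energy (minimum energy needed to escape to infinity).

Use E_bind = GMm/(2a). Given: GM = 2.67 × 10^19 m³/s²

Convert to SI: a = 10 Gm = 1e+10 m.
Total orbital energy is E = −GMm/(2a); binding energy is E_bind = −E = GMm/(2a).
E_bind = 2.67e+19 · 8408 / (2 · 1e+10) J ≈ 1.122e+13 J = 11.22 TJ.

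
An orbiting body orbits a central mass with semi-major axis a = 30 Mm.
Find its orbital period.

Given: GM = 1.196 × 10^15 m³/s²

Convert to SI: a = 30 Mm = 3e+07 m.
Kepler's third law: T = 2π √(a³ / GM).
Substituting a = 3e+07 m and GM = 1.196e+15 m³/s²:
T = 2π √((3e+07)³ / 1.196e+15) s
T ≈ 2.985e+04 s = 8.293 hours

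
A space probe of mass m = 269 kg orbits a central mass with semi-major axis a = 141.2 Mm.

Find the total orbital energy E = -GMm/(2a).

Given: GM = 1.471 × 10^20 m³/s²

Convert to SI: a = 141.2 Mm = 1.412e+08 m.
E = −GMm / (2a).
E = −1.471e+20 · 269 / (2 · 1.412e+08) J ≈ -1.401e+14 J = -140.1 TJ.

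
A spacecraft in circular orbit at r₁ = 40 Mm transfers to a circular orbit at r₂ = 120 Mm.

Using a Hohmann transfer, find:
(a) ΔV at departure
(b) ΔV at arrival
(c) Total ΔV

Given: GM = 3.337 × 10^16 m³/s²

Convert to SI: r₁ = 40 Mm = 4e+07 m; r₂ = 120 Mm = 1.2e+08 m.
Transfer semi-major axis: a_t = (r₁ + r₂)/2 = (4e+07 + 1.2e+08)/2 = 8e+07 m.
Circular speeds: v₁ = √(GM/r₁) = 28883.4 m/s, v₂ = √(GM/r₂) = 16675.8 m/s.
Transfer speeds (vis-viva v² = GM(2/r − 1/a_t)): v₁ᵗ = 35374.8 m/s, v₂ᵗ = 11791.6 m/s.
(a) ΔV₁ = |v₁ᵗ − v₁| ≈ 6491 m/s = 6.491 km/s.
(b) ΔV₂ = |v₂ − v₂ᵗ| ≈ 4884 m/s = 4.884 km/s.
(c) ΔV_total = ΔV₁ + ΔV₂ ≈ 1.138e+04 m/s = 11.38 km/s.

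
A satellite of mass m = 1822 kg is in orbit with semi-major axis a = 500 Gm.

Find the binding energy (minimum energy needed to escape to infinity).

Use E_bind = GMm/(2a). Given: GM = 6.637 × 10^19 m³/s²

Convert to SI: a = 500 Gm = 5e+11 m.
Total orbital energy is E = −GMm/(2a); binding energy is E_bind = −E = GMm/(2a).
E_bind = 6.637e+19 · 1822 / (2 · 5e+11) J ≈ 1.209e+11 J = 120.9 GJ.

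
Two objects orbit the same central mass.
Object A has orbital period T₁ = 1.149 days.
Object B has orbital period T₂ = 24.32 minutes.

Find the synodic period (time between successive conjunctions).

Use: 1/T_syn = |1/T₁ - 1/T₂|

Convert to SI: T₁ = 1.149 days = 99273.6 s; T₂ = 24.32 minutes = 1459.2 s.
T_syn = |T₁ · T₂ / (T₁ − T₂)|.
T_syn = |99273.6 · 1459.2 / (99273.6 − 1459.2)| s ≈ 1481 s = 24.68 minutes.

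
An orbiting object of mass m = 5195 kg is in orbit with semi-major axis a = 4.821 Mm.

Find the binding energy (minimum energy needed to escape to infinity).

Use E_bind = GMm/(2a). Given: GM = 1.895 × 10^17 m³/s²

Convert to SI: a = 4.821 Mm = 4.821e+06 m.
Total orbital energy is E = −GMm/(2a); binding energy is E_bind = −E = GMm/(2a).
E_bind = 1.895e+17 · 5195 / (2 · 4.821e+06) J ≈ 1.021e+14 J = 102.1 TJ.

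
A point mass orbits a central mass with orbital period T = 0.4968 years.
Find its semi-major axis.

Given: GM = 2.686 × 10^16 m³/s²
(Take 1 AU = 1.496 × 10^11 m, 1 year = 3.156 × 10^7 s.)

Convert to SI: T = 0.4968 years = 1.5679e+07 s.
Invert Kepler's third law: a = (GM · T² / (4π²))^(1/3).
Substituting T = 1.5679e+07 s and GM = 2.686e+16 m³/s²:
a = (2.686e+16 · (1.5679e+07)² / (4π²))^(1/3) m
a ≈ 5.51e+09 m = 0.03683 AU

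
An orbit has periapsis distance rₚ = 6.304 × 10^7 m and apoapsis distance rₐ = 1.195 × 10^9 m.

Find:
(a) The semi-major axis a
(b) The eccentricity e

(a) a = (rₚ + rₐ) / 2 = (6.304e+07 + 1.195e+09) / 2 ≈ 6.29e+08 m = 6.29 × 10^8 m.
(b) e = (rₐ − rₚ) / (rₐ + rₚ) = (1.195e+09 − 6.304e+07) / (1.195e+09 + 6.304e+07) ≈ 0.8998.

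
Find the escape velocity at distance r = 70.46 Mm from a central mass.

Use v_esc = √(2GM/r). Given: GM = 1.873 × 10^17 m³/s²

Convert to SI: r = 70.46 Mm = 7.046e+07 m.
Escape velocity comes from setting total energy to zero: ½v² − GM/r = 0 ⇒ v_esc = √(2GM / r).
v_esc = √(2 · 1.873e+17 / 7.046e+07) m/s ≈ 7.291e+04 m/s = 72.91 km/s.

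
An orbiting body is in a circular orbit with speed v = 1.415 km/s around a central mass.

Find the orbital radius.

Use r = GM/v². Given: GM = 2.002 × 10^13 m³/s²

Convert to SI: v = 1.415 km/s = 1415 m/s.
For a circular orbit, v² = GM / r, so r = GM / v².
r = 2.002e+13 / (1415)² m ≈ 9.999e+06 m = 9.999 Mm.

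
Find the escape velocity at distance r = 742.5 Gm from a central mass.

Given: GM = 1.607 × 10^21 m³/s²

Convert to SI: r = 742.5 Gm = 7.425e+11 m.
Escape velocity comes from setting total energy to zero: ½v² − GM/r = 0 ⇒ v_esc = √(2GM / r).
v_esc = √(2 · 1.607e+21 / 7.425e+11) m/s ≈ 6.579e+04 m/s = 65.79 km/s.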